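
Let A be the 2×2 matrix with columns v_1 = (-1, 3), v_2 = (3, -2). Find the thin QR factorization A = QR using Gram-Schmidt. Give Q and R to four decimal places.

e_1 = v_1/‖v_1‖ = (-1, 3)/3.1623 = (-0.3162, 0.9487).
r_{12} = e_1·v_2 = -2.8460.
u_2 = v_2 + 2.8460·e_1 = (2.1000, 0.7000).
‖u_2‖ = 2.2136, so e_2 = (0.9487, 0.3162).

Q = [[-0.3162, 0.9487], [0.9487, 0.3162]], R = [[3.1623, -2.8460], [0.0000, 2.2136]]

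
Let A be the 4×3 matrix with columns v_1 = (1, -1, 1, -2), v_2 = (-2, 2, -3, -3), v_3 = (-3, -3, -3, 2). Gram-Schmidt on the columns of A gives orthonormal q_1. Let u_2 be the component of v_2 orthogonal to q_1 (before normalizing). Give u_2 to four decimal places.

v_1 = (1, -1, 1, -2); ‖v_1‖ = 2.6458, so q_1 = (0.3780, -0.3780, 0.3780, -0.7559).
q_1·v_2 = 0.3780·(-2) + (-0.3780)·2 + 0.3780·(-3) + (-0.7559)·(-3) = -0.3780.
u_2 = v_2 + 0.3780·q_1 = (-1.8571, 1.8571, -2.8571, -3.2857).

u_2 = (-1.8571, 1.8571, -2.8571, -3.2857)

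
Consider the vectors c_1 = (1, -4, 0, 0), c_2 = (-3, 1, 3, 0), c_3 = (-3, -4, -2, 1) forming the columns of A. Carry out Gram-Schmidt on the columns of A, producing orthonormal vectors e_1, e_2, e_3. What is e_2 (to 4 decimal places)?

c_1 = (1, -4, 0, 0); ‖c_1‖ = 4.1231, so e_1 = (0.2425, -0.9701, 0.0000, 0.0000).
e_1·c_2 = 0.2425·(-3) + (-0.9701)·1 + 0.0000·3 + 0.0000·0 = -1.6977.
u_2 = c_2 + 1.6977·e_1 = (-2.5882, -0.6471, 3.0000, 0.0000).
‖u_2‖ = 4.0147, so e_2 = (-0.6447, -0.1612, 0.7473, 0.0000).

e_2 = (-0.6447, -0.1612, 0.7473, 0.0000)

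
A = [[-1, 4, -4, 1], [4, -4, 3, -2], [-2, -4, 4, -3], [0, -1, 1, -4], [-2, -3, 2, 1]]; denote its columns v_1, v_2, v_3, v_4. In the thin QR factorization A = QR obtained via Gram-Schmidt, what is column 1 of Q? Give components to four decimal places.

v_1 = (-1, 4, -2, 0, -2); ‖v_1‖ = 5.0000, so q_1 = (-0.2000, 0.8000, -0.4000, 0.0000, -0.4000).

q_1 = (-0.2000, 0.8000, -0.4000, 0.0000, -0.4000)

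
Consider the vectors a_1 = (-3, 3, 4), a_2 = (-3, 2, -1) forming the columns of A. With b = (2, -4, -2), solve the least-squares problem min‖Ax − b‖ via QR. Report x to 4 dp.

x = (-0.6535, -0.3437)

a_1 = (-3, 3, 4); ‖a_1‖ = 5.8310, so q_1 = (-0.5145, 0.5145, 0.6860).
q_1·a_2 = (-0.5145)·(-3) + 0.5145·2 + 0.6860·(-1) = 1.8865.
u_2 = a_2 − 1.8865·q_1 = (-2.0294, 1.0294, -2.2941).
‖u_2‖ = 3.2313, so q_2 = (-0.6281, 0.3186, -0.7100).
Qᵀb = (-4.4590, -1.1105).
Back-substitute: x_2 = -1.1105/3.2313 = -0.3437.
x_1 = (-4.4590 − 1.8865·(-0.3437))/5.8310 = -0.6535.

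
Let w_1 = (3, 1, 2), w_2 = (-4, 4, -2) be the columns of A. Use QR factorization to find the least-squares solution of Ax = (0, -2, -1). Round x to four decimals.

e_1 = w_1/‖w_1‖ = (3, 1, 2)/3.7417 = (0.8018, 0.2673, 0.5345).
r_{12} = e_1·w_2 = -3.2071.
u_2 = w_2 + 3.2071·e_1 = (-1.4286, 4.8571, -0.2857).
‖u_2‖ = 5.0709, so e_2 = (-0.2817, 0.9578, -0.0563).
Qᵀb = (-1.0690, -1.8593).
Back-substitute: x_2 = -1.8593/5.0709 = -0.3667.
x_1 = (-1.0690 + 3.2071·(-0.3667))/3.7417 = -0.6000.

x = (-0.6000, -0.3667)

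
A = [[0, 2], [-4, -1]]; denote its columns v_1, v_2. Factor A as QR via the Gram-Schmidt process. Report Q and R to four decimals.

Q = [[0.0000, 1.0000], [-1.0000, 0.0000]], R = [[4.0000, 1.0000], [0.0000, 2.0000]]

v_1 = (0, -4); ‖v_1‖ = 4.0000, so e_1 = (0.0000, -1.0000).
e_1·v_2 = 0.0000·2 + (-1.0000)·(-1) = 1.0000.
u_2 = v_2 − 1.0000·e_1 = (2.0000, 0.0000).
‖u_2‖ = 2.0000, so e_2 = (1.0000, 0.0000).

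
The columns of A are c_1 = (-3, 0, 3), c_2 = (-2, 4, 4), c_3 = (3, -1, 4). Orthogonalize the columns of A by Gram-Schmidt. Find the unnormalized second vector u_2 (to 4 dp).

c_1 = (-3, 0, 3); ‖c_1‖ = 4.2426, so e_1 = (-0.7071, 0.0000, 0.7071).
e_1·c_2 = (-0.7071)·(-2) + 0.0000·4 + 0.7071·4 = 4.2426.
u_2 = c_2 − 4.2426·e_1 = (1.0000, 4.0000, 1.0000).

u_2 = (1.0000, 4.0000, 1.0000)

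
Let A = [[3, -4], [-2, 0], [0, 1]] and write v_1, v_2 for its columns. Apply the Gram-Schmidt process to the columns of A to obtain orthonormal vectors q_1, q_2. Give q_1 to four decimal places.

q_1 = (0.8321, -0.5547, 0.0000)

q_1 = v_1/‖v_1‖ = (3, -2, 0)/3.6056 = (0.8321, -0.5547, 0.0000).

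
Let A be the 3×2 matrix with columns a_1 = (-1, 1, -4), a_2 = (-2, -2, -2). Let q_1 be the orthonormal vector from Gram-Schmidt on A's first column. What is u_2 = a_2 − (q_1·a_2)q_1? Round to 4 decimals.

u_2 = (-1.5556, -2.4444, -0.2222)

a_1 = (-1, 1, -4); ‖a_1‖ = 4.2426, so q_1 = (-0.2357, 0.2357, -0.9428).
q_1·a_2 = (-0.2357)·(-2) + 0.2357·(-2) + (-0.9428)·(-2) = 1.8856.
u_2 = a_2 − 1.8856·q_1 = (-1.5556, -2.4444, -0.2222).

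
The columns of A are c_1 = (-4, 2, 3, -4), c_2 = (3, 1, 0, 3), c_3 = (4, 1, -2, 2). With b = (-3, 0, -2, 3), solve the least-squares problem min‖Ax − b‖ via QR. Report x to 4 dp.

x = (-0.5914, 0.2399, -0.9248)

c_1 = (-4, 2, 3, -4); ‖c_1‖ = 6.7082, so q_1 = (-0.5963, 0.2981, 0.4472, -0.5963).
q_1·c_2 = (-0.5963)·3 + 0.2981·1 + 0.4472·0 + (-0.5963)·3 = -3.2796.
u_2 = c_2 + 3.2796·q_1 = (1.0444, 1.9778, 1.4667, 1.0444).
‖u_2‖ = 2.8713, so q_2 = (0.3638, 0.6888, 0.5108, 0.3638).
q_1·c_3 = (-0.5963)·4 + 0.2981·1 + 0.4472·(-2) + (-0.5963)·2 = -4.1740; q_2·c_3 = 0.3638·4 + 0.6888·1 + 0.5108·(-2) + 0.3638·2 = 1.8497.
u_3 = c_3 + 4.1740·q_1 − 1.8497·q_2 = (0.8383, 0.9704, -1.0782, -1.1617).
‖u_3‖ = 2.0387, so q_3 = (0.4112, 0.4760, -0.5288, -0.5698).
Qᵀb = (-0.8944, -1.0216, -1.8853).
Back-substitute: x_3 = -1.8853/2.0387 = -0.9248.
x_2 = (-1.0216 − 1.8497·(-0.9248))/2.8713 = 0.2399.
x_1 = (-0.8944 + 3.2796·0.2399 + 4.1740·(-0.9248))/6.7082 = -0.5914.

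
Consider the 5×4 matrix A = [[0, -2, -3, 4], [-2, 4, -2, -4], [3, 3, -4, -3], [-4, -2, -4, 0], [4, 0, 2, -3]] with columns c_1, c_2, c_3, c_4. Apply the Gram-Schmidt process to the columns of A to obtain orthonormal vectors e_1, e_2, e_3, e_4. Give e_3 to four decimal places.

e_3 = (-0.5634, 0.0013, -0.6841, -0.4601, 0.0537)

c_1 = (0, -2, 3, -4, 4); ‖c_1‖ = 6.7082, so e_1 = (0.0000, -0.2981, 0.4472, -0.5963, 0.5963).
e_1·c_2 = 0.0000·(-2) + (-0.2981)·4 + 0.4472·3 + (-0.5963)·(-2) + 0.5963·0 = 1.3416.
u_2 = c_2 − 1.3416·e_1 = (-2.0000, 4.4000, 2.4000, -1.2000, -0.8000).
‖u_2‖ = 5.5857, so e_2 = (-0.3581, 0.7877, 0.4297, -0.2148, -0.1432).
e_1·c_3 = 0.0000·(-3) + (-0.2981)·(-2) + 0.4472·(-4) + (-0.5963)·(-4) + 0.5963·2 = 2.3851; e_2·c_3 = (-0.3581)·(-3) + 0.7877·(-2) + 0.4297·(-4) + (-0.2148)·(-4) + (-0.1432)·2 = -1.6471.
u_3 = c_3 − 2.3851·e_1 + 1.6471·e_2 = (-3.5897, 0.0085, -4.3590, -2.9316, 0.3419).
‖u_3‖ = 6.3717, so e_3 = (-0.5634, 0.0013, -0.6841, -0.4601, 0.0537).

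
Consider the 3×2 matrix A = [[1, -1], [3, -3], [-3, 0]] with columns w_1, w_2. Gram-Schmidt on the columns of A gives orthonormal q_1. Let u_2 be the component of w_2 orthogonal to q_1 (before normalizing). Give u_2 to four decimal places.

u_2 = (-0.4737, -1.4211, -1.5789)

w_1 = (1, 3, -3); ‖w_1‖ = 4.3589, so q_1 = (0.2294, 0.6882, -0.6882).
q_1·w_2 = 0.2294·(-1) + 0.6882·(-3) + (-0.6882)·0 = -2.2942.
u_2 = w_2 + 2.2942·q_1 = (-0.4737, -1.4211, -1.5789).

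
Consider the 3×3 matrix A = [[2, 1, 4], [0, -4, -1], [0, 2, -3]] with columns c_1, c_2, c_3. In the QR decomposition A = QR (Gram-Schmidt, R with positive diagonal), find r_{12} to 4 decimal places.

c_1 = (2, 0, 0); ‖c_1‖ = 2.0000, so q_1 = (1.0000, 0.0000, 0.0000).
r_{12} = q_1·c_2 = 1.0000.

r_{12} = 1.0000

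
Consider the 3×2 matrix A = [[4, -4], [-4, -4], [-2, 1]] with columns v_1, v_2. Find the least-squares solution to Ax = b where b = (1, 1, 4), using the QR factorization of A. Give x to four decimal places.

q_1 = v_1/‖v_1‖ = (4, -4, -2)/6.0000 = (0.6667, -0.6667, -0.3333).
r_{12} = q_1·v_2 = -0.3333.
u_2 = v_2 + 0.3333·q_1 = (-3.7778, -4.2222, 0.8889).
‖u_2‖ = 5.7349, so q_2 = (-0.6587, -0.7362, 0.1550).
Qᵀb = (-1.3333, -0.7750).
Back-substitute: x_2 = -0.7750/5.7349 = -0.1351.
x_1 = (-1.3333 + 0.3333·(-0.1351))/6.0000 = -0.2297.

x = (-0.2297, -0.1351)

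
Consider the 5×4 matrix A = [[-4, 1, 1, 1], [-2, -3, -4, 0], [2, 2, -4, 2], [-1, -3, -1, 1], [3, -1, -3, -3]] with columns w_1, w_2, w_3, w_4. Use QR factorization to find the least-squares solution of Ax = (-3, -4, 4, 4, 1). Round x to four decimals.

w_1 = (-4, -2, 2, -1, 3); ‖w_1‖ = 5.8310, so e_1 = (-0.6860, -0.3430, 0.3430, -0.1715, 0.5145).
e_1·w_2 = (-0.6860)·1 + (-0.3430)·(-3) + 0.3430·2 + (-0.1715)·(-3) + 0.5145·(-1) = 1.0290.
u_2 = w_2 − 1.0290·e_1 = (1.7059, -2.6471, 1.6471, -2.8235, -1.5294).
‖u_2‖ = 4.7897, so e_2 = (0.3562, -0.5527, 0.3439, -0.5895, -0.3193).
e_1·w_3 = (-0.6860)·1 + (-0.3430)·(-4) + 0.3430·(-4) + (-0.1715)·(-1) + 0.5145·(-3) = -2.0580; e_2·w_3 = 0.3562·1 + (-0.5527)·(-4) + 0.3439·(-4) + (-0.5895)·(-1) + (-0.3193)·(-3) = 2.7387.
u_3 = w_3 + 2.0580·e_1 − 2.7387·e_2 = (-1.3872, -3.1923, -4.2359, 0.2615, -1.0667).
‖u_3‖ = 5.5914, so e_3 = (-0.2481, -0.5709, -0.7576, 0.0468, -0.1908).
e_1·w_4 = (-0.6860)·1 + (-0.3430)·0 + 0.3430·2 + (-0.1715)·1 + 0.5145·(-3) = -1.7150; e_2·w_4 = 0.3562·1 + (-0.5527)·0 + 0.3439·2 + (-0.5895)·1 + (-0.3193)·(-3) = 1.4123; e_3·w_4 = (-0.2481)·1 + (-0.5709)·0 + (-0.7576)·2 + 0.0468·1 + (-0.1908)·(-3) = -1.1441.
u_4 = w_4 + 1.7150·e_1 − 1.4123·e_2 + 1.1441·e_3 = (-0.9633, -0.4609, 1.2358, 1.5920, -1.8849).
‖u_4‖ = 2.9589, so e_4 = (-0.3256, -0.1558, 0.4177, 0.5380, -0.6370).
Qᵀb = (4.6305, -0.1597, -0.0060, 4.7855).
Back-substitute: x_4 = 4.7855/2.9589 = 1.6173.
x_3 = (-0.0060 + 1.1441·1.6173)/5.5914 = 0.3299.
x_2 = (-0.1597 − 2.7387·0.3299 − 1.4123·1.6173)/4.7897 = -0.6989.
x_1 = (4.6305 − 1.0290·(-0.6989) + 2.0580·0.3299 + 1.7150·1.6173)/5.8310 = 1.5096.

x = (1.5096, -0.6989, 0.3299, 1.6173)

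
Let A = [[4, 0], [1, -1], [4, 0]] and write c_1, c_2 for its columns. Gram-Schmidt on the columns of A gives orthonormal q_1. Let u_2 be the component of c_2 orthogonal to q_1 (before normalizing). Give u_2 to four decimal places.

u_2 = (0.1212, -0.9697, 0.1212)

c_1 = (4, 1, 4); ‖c_1‖ = 5.7446, so q_1 = (0.6963, 0.1741, 0.6963).
q_1·c_2 = 0.6963·0 + 0.1741·(-1) + 0.6963·0 = -0.1741.
u_2 = c_2 + 0.1741·q_1 = (0.1212, -0.9697, 0.1212).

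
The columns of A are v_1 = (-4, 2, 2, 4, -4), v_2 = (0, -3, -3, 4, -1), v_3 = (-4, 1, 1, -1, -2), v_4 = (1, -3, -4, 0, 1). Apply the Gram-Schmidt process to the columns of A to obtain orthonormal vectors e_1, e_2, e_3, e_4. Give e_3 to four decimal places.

v_1 = (-4, 2, 2, 4, -4); ‖v_1‖ = 7.4833, so e_1 = (-0.5345, 0.2673, 0.2673, 0.5345, -0.5345).
e_1·v_2 = (-0.5345)·0 + 0.2673·(-3) + 0.2673·(-3) + 0.5345·4 + (-0.5345)·(-1) = 1.0690.
u_2 = v_2 − 1.0690·e_1 = (0.5714, -3.2857, -3.2857, 3.4286, -0.4286).
‖u_2‖ = 5.8187, so e_2 = (0.0982, -0.5647, -0.5647, 0.5892, -0.0737).
e_1·v_3 = (-0.5345)·(-4) + 0.2673·1 + 0.2673·1 + 0.5345·(-1) + (-0.5345)·(-2) = 3.2071; e_2·v_3 = 0.0982·(-4) + (-0.5647)·1 + (-0.5647)·1 + 0.5892·(-1) + (-0.0737)·(-2) = -1.9641.
u_3 = v_3 − 3.2071·e_1 + 1.9641·e_2 = (-2.0928, -0.9662, -0.9662, -1.5570, -0.4304).
‖u_3‖ = 2.9760, so e_3 = (-0.7032, -0.3247, -0.3247, -0.5232, -0.1446).

e_3 = (-0.7032, -0.3247, -0.3247, -0.5232, -0.1446)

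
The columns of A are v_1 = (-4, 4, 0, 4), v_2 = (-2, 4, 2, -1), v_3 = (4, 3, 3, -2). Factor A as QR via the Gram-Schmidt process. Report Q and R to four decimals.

v_1 = (-4, 4, 0, 4); ‖v_1‖ = 6.9282, so e_1 = (-0.5774, 0.5774, 0.0000, 0.5774).
e_1·v_2 = (-0.5774)·(-2) + 0.5774·4 + 0.0000·2 + 0.5774·(-1) = 2.8868.
u_2 = v_2 − 2.8868·e_1 = (-0.3333, 2.3333, 2.0000, -2.6667).
‖u_2‖ = 4.0825, so e_2 = (-0.0816, 0.5715, 0.4899, -0.6532).
e_1·v_3 = (-0.5774)·4 + 0.5774·3 + 0.0000·3 + 0.5774·(-2) = -1.7321; e_2·v_3 = (-0.0816)·4 + 0.5715·3 + 0.4899·3 + (-0.6532)·(-2) = 4.1641.
u_3 = v_3 + 1.7321·e_1 − 4.1641·e_2 = (3.3400, 1.6200, 0.9600, 1.7200).
‖u_3‖ = 4.2024, so e_3 = (0.7948, 0.3855, 0.2284, 0.4093).

Q = [[-0.5774, -0.0816, 0.7948], [0.5774, 0.5715, 0.3855], [0.0000, 0.4899, 0.2284], [0.5774, -0.6532, 0.4093]], R = [[6.9282, 2.8868, -1.7321], [0.0000, 4.0825, 4.1641], [0.0000, 0.0000, 4.2024]]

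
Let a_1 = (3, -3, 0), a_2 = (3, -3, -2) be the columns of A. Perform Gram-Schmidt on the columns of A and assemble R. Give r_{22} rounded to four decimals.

r_{22} = 2.0000

a_1 = (3, -3, 0); ‖a_1‖ = 4.2426, so q_1 = (0.7071, -0.7071, 0.0000).
q_1·a_2 = 0.7071·3 + (-0.7071)·(-3) + 0.0000·(-2) = 4.2426.
u_2 = a_2 − 4.2426·q_1 = (0.0000, 0.0000, -2.0000).
r_{22} = ‖u_2‖ = 2.0000.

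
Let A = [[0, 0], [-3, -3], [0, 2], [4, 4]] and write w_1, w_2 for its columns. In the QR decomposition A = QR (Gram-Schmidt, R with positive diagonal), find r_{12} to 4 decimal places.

r_{12} = 5.0000

w_1 = (0, -3, 0, 4); ‖w_1‖ = 5.0000, so e_1 = (0.0000, -0.6000, 0.0000, 0.8000).
r_{12} = e_1·w_2 = 5.0000.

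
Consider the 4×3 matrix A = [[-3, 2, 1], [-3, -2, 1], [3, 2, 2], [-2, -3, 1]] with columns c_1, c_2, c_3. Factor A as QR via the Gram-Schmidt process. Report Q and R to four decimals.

Q = [[-0.5388, 0.7817, 0.1794], [-0.5388, -0.2074, 0.3473], [0.5388, 0.2074, 0.8136], [-0.3592, -0.5504, 0.4305]], R = [[5.5678, 2.1553, -0.3592], [0.0000, 4.0441, 0.4387], [0.0000, 0.0000, 2.5843]]

c_1 = (-3, -3, 3, -2); ‖c_1‖ = 5.5678, so q_1 = (-0.5388, -0.5388, 0.5388, -0.3592).
q_1·c_2 = (-0.5388)·2 + (-0.5388)·(-2) + 0.5388·2 + (-0.3592)·(-3) = 2.1553.
u_2 = c_2 − 2.1553·q_1 = (3.1613, -0.8387, 0.8387, -2.2258).
‖u_2‖ = 4.0441, so q_2 = (0.7817, -0.2074, 0.2074, -0.5504).
q_1·c_3 = (-0.5388)·1 + (-0.5388)·1 + 0.5388·2 + (-0.3592)·1 = -0.3592; q_2·c_3 = 0.7817·1 + (-0.2074)·1 + 0.2074·2 + (-0.5504)·1 = 0.4387.
u_3 = c_3 + 0.3592·q_1 − 0.4387·q_2 = (0.4635, 0.8974, 2.1026, 1.1124).
‖u_3‖ = 2.5843, so q_3 = (0.1794, 0.3473, 0.8136, 0.4305).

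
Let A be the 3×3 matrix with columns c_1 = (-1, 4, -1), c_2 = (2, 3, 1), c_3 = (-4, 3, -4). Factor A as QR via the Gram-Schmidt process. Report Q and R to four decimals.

c_1 = (-1, 4, -1); ‖c_1‖ = 4.2426, so q_1 = (-0.2357, 0.9428, -0.2357).
q_1·c_2 = (-0.2357)·2 + 0.9428·3 + (-0.2357)·1 = 2.1213.
u_2 = c_2 − 2.1213·q_1 = (2.5000, 1.0000, 1.5000).
‖u_2‖ = 3.0822, so q_2 = (0.8111, 0.3244, 0.4867).
q_1·c_3 = (-0.2357)·(-4) + 0.9428·3 + (-0.2357)·(-4) = 4.7140; q_2·c_3 = 0.8111·(-4) + 0.3244·3 + 0.4867·(-4) = -4.2178.
u_3 = c_3 − 4.7140·q_1 + 4.2178·q_2 = (0.5322, -0.0760, -0.8363).
‖u_3‖ = 0.9941, so q_3 = (0.5353, -0.0765, -0.8412).

Q = [[-0.2357, 0.8111, 0.5353], [0.9428, 0.3244, -0.0765], [-0.2357, 0.4867, -0.8412]], R = [[4.2426, 2.1213, 4.7140], [0.0000, 3.0822, -4.2178], [0.0000, 0.0000, 0.9941]]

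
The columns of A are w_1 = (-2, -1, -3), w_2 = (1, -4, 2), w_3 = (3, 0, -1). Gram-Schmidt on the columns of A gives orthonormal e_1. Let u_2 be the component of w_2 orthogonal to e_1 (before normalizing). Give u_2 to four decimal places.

w_1 = (-2, -1, -3); ‖w_1‖ = 3.7417, so e_1 = (-0.5345, -0.2673, -0.8018).
e_1·w_2 = (-0.5345)·1 + (-0.2673)·(-4) + (-0.8018)·2 = -1.0690.
u_2 = w_2 + 1.0690·e_1 = (0.4286, -4.2857, 1.1429).

u_2 = (0.4286, -4.2857, 1.1429)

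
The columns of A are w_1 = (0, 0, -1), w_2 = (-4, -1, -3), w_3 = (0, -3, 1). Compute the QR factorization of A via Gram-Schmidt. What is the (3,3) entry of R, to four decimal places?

r_{33} = 2.9104

w_1 = (0, 0, -1); ‖w_1‖ = 1.0000, so e_1 = (0.0000, 0.0000, -1.0000).
e_1·w_2 = 0.0000·(-4) + 0.0000·(-1) + (-1.0000)·(-3) = 3.0000.
u_2 = w_2 − 3.0000·e_1 = (-4.0000, -1.0000, 0.0000).
‖u_2‖ = 4.1231, so e_2 = (-0.9701, -0.2425, 0.0000).
e_1·w_3 = 0.0000·0 + 0.0000·(-3) + (-1.0000)·1 = -1.0000; e_2·w_3 = (-0.9701)·0 + (-0.2425)·(-3) + 0.0000·1 = 0.7276.
u_3 = w_3 + 1.0000·e_1 − 0.7276·e_2 = (0.7059, -2.8235, 0.0000).
r_{33} = ‖u_3‖ = 2.9104.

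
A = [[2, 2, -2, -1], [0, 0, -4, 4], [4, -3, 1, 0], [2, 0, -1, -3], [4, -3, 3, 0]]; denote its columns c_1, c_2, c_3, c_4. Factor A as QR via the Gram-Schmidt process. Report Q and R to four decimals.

c_1 = (2, 0, 4, 2, 4); ‖c_1‖ = 6.3246, so e_1 = (0.3162, 0.0000, 0.6325, 0.3162, 0.6325).
e_1·c_2 = 0.3162·2 + 0.0000·0 + 0.6325·(-3) + 0.3162·0 + 0.6325·(-3) = -3.1623.
u_2 = c_2 + 3.1623·e_1 = (3.0000, 0.0000, -1.0000, 1.0000, -1.0000).
‖u_2‖ = 3.4641, so e_2 = (0.8660, 0.0000, -0.2887, 0.2887, -0.2887).
e_1·c_3 = 0.3162·(-2) + 0.0000·(-4) + 0.6325·1 + 0.3162·(-1) + 0.6325·3 = 1.5811; e_2·c_3 = 0.8660·(-2) + 0.0000·(-4) + (-0.2887)·1 + 0.2887·(-1) + (-0.2887)·3 = -3.1754.
u_3 = c_3 − 1.5811·e_1 + 3.1754·e_2 = (0.2500, -4.0000, -0.9167, -0.5833, 1.0833).
‖u_3‖ = 4.2915, so e_3 = (0.0583, -0.9321, -0.2136, -0.1359, 0.2524).
e_1·c_4 = 0.3162·(-1) + 0.0000·4 + 0.6325·0 + 0.3162·(-3) + 0.6325·0 = -1.2649; e_2·c_4 = 0.8660·(-1) + 0.0000·4 + (-0.2887)·0 + 0.2887·(-3) + (-0.2887)·0 = -1.7321; e_3·c_4 = 0.0583·(-1) + (-0.9321)·4 + (-0.2136)·0 + (-0.1359)·(-3) + 0.2524·0 = -3.3788.
u_4 = c_4 + 1.2649·e_1 + 1.7321·e_2 + 3.3788·e_3 = (1.0968, 0.8507, -0.4217, -2.5593, 1.1529).
‖u_4‖ = 3.1597, so e_4 = (0.3471, 0.2692, -0.1335, -0.8100, 0.3649).

Q = [[0.3162, 0.8660, 0.0583, 0.3471], [0.0000, 0.0000, -0.9321, 0.2692], [0.6325, -0.2887, -0.2136, -0.1335], [0.3162, 0.2887, -0.1359, -0.8100], [0.6325, -0.2887, 0.2524, 0.3649]], R = [[6.3246, -3.1623, 1.5811, -1.2649], [0.0000, 3.4641, -3.1754, -1.7321], [0.0000, 0.0000, 4.2915, -3.3788], [0.0000, 0.0000, 0.0000, 3.1597]]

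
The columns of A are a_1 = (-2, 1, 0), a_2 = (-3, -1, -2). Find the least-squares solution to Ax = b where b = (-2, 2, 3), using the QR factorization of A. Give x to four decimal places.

e_1 = a_1/‖a_1‖ = (-2, 1, 0)/2.2361 = (-0.8944, 0.4472, 0.0000).
r_{12} = e_1·a_2 = 2.2361.
u_2 = a_2 − 2.2361·e_1 = (-1.0000, -2.0000, -2.0000).
‖u_2‖ = 3.0000, so e_2 = (-0.3333, -0.6667, -0.6667).
Qᵀb = (2.6833, -2.6667).
Back-substitute: x_2 = -2.6667/3.0000 = -0.8889.
x_1 = (2.6833 − 2.2361·(-0.8889))/2.2361 = 2.0889.

x = (2.0889, -0.8889)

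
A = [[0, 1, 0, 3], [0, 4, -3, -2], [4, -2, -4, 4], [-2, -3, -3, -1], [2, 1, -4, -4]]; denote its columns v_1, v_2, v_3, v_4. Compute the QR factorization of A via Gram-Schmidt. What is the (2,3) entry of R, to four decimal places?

v_1 = (0, 0, 4, -2, 2); ‖v_1‖ = 4.8990, so q_1 = (0.0000, 0.0000, 0.8165, -0.4082, 0.4082).
q_1·v_2 = 0.0000·1 + 0.0000·4 + 0.8165·(-2) + (-0.4082)·(-3) + 0.4082·1 = 0.0000.
u_2 = v_2 + 0.0000·q_1 = (1.0000, 4.0000, -2.0000, -3.0000, 1.0000).
‖u_2‖ = 5.5678, so q_2 = (0.1796, 0.7184, -0.3592, -0.5388, 0.1796).
r_{23} = q_2·v_3 = 0.1796.

r_{23} = 0.1796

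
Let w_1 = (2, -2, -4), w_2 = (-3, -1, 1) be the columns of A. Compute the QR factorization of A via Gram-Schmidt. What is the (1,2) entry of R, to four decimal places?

r_{12} = -1.6330

q_1 = w_1/‖w_1‖ = (2, -2, -4)/4.8990 = (0.4082, -0.4082, -0.8165).
r_{12} = q_1·w_2 = -1.6330.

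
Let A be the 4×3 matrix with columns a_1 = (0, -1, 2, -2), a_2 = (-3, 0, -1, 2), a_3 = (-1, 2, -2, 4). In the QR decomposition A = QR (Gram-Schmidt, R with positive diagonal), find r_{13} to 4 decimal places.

r_{13} = -4.6667

q_1 = a_1/‖a_1‖ = (0, -1, 2, -2)/3.0000 = (0.0000, -0.3333, 0.6667, -0.6667).
r_{13} = q_1·a_3 = -4.6667.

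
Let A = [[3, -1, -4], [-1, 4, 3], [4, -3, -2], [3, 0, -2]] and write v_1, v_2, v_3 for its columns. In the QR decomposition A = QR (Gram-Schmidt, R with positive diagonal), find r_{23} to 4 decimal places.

v_1 = (3, -1, 4, 3); ‖v_1‖ = 5.9161, so e_1 = (0.5071, -0.1690, 0.6761, 0.5071).
e_1·v_2 = 0.5071·(-1) + (-0.1690)·4 + 0.6761·(-3) + 0.5071·0 = -3.2116.
u_2 = v_2 + 3.2116·e_1 = (0.6286, 3.4571, -0.8286, 1.6286).
‖u_2‖ = 3.9605, so e_2 = (0.1587, 0.8729, -0.2092, 0.4112).
r_{23} = e_2·v_3 = 1.5799.

r_{23} = 1.5799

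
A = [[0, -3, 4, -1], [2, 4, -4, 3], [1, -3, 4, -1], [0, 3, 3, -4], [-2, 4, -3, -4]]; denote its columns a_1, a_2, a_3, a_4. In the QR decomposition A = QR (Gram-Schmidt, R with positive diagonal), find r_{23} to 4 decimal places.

q_1 = a_1/‖a_1‖ = (0, 2, 1, 0, -2)/3.0000 = (0.0000, 0.6667, 0.3333, 0.0000, -0.6667).
r_{12} = q_1·a_2 = -1.0000.
u_2 = a_2 + 1.0000·q_1 = (-3.0000, 4.6667, -2.6667, 3.0000, 3.3333).
‖u_2‖ = 7.6158, so q_2 = (-0.3939, 0.6128, -0.3502, 0.3939, 0.4377).
r_{23} = q_2·a_3 = -5.5586.

r_{23} = -5.5586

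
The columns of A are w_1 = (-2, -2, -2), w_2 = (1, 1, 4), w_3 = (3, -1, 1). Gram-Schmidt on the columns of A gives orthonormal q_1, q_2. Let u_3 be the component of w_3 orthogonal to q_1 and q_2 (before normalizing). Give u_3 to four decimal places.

u_3 = (2.0000, -2.0000, 0.0000)

w_1 = (-2, -2, -2); ‖w_1‖ = 3.4641, so q_1 = (-0.5774, -0.5774, -0.5774).
q_1·w_2 = (-0.5774)·1 + (-0.5774)·1 + (-0.5774)·4 = -3.4641.
u_2 = w_2 + 3.4641·q_1 = (-1.0000, -1.0000, 2.0000).
‖u_2‖ = 2.4495, so q_2 = (-0.4082, -0.4082, 0.8165).
q_1·w_3 = (-0.5774)·3 + (-0.5774)·(-1) + (-0.5774)·1 = -1.7321; q_2·w_3 = (-0.4082)·3 + (-0.4082)·(-1) + 0.8165·1 = 0.0000.
u_3 = w_3 + 1.7321·q_1 + 0.0000·q_2 = (2.0000, -2.0000, 0.0000).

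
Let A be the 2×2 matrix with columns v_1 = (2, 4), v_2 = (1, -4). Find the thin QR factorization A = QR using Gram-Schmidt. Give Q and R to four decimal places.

Q = [[0.4472, 0.8944], [0.8944, -0.4472]], R = [[4.4721, -3.1305], [0.0000, 2.6833]]

v_1 = (2, 4); ‖v_1‖ = 4.4721, so e_1 = (0.4472, 0.8944).
e_1·v_2 = 0.4472·1 + 0.8944·(-4) = -3.1305.
u_2 = v_2 + 3.1305·e_1 = (2.4000, -1.2000).
‖u_2‖ = 2.6833, so e_2 = (0.8944, -0.4472).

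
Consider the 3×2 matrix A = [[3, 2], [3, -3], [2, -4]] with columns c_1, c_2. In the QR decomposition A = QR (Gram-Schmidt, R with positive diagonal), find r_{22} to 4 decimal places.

r_{22} = 4.8477

c_1 = (3, 3, 2); ‖c_1‖ = 4.6904, so e_1 = (0.6396, 0.6396, 0.4264).
e_1·c_2 = 0.6396·2 + 0.6396·(-3) + 0.4264·(-4) = -2.3452.
u_2 = c_2 + 2.3452·e_1 = (3.5000, -1.5000, -3.0000).
r_{22} = ‖u_2‖ = 4.8477.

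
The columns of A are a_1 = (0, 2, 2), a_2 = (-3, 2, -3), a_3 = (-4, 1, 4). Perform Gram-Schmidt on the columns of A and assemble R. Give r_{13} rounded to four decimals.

r_{13} = 3.5355

a_1 = (0, 2, 2); ‖a_1‖ = 2.8284, so e_1 = (0.0000, 0.7071, 0.7071).
r_{13} = e_1·a_3 = 3.5355.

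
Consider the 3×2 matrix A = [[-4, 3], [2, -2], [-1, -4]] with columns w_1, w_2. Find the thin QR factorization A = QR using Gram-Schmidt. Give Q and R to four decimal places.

e_1 = w_1/‖w_1‖ = (-4, 2, -1)/4.5826 = (-0.8729, 0.4364, -0.2182).
r_{12} = e_1·w_2 = -2.6186.
u_2 = w_2 + 2.6186·e_1 = (0.7143, -0.8571, -4.5714).
‖u_2‖ = 4.7056, so e_2 = (0.1518, -0.1822, -0.9715).

Q = [[-0.8729, 0.1518], [0.4364, -0.1822], [-0.2182, -0.9715]], R = [[4.5826, -2.6186], [0.0000, 4.7056]]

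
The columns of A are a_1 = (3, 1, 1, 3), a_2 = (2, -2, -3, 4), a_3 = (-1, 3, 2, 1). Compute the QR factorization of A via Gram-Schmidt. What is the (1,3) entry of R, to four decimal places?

a_1 = (3, 1, 1, 3); ‖a_1‖ = 4.4721, so q_1 = (0.6708, 0.2236, 0.2236, 0.6708).
r_{13} = q_1·a_3 = 1.1180.

r_{13} = 1.1180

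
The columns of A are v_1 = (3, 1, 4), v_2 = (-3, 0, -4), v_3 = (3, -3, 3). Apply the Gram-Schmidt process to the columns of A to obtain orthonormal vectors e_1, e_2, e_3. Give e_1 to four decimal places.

e_1 = (0.5883, 0.1961, 0.7845)

e_1 = v_1/‖v_1‖ = (3, 1, 4)/5.0990 = (0.5883, 0.1961, 0.7845).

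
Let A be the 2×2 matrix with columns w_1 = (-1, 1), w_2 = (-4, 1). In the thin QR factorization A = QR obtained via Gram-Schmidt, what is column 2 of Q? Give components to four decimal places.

e_1 = w_1/‖w_1‖ = (-1, 1)/1.4142 = (-0.7071, 0.7071).
r_{12} = e_1·w_2 = 3.5355.
u_2 = w_2 − 3.5355·e_1 = (-1.5000, -1.5000).
‖u_2‖ = 2.1213, so e_2 = (-0.7071, -0.7071).

e_2 = (-0.7071, -0.7071)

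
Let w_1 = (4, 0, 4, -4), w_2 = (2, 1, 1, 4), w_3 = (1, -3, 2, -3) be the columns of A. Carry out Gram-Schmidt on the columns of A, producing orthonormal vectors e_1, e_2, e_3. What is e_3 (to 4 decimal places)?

e_3 = (-0.0114, -0.9591, 0.2055, 0.1941)

e_1 = w_1/‖w_1‖ = (4, 0, 4, -4)/6.9282 = (0.5774, 0.0000, 0.5774, -0.5774).
r_{12} = e_1·w_2 = -0.5774.
u_2 = w_2 + 0.5774·e_1 = (2.3333, 1.0000, 1.3333, 3.6667).
‖u_2‖ = 4.6547, so e_2 = (0.5013, 0.2148, 0.2864, 0.7877).
r_{13} = e_1·w_3 = 3.4641; r_{23} = e_2·w_3 = -1.9335.
u_3 = w_3 − 3.4641·e_1 + 1.9335·e_2 = (-0.0308, -2.5846, 0.5538, 0.5231).
‖u_3‖ = 2.6947, so e_3 = (-0.0114, -0.9591, 0.2055, 0.1941).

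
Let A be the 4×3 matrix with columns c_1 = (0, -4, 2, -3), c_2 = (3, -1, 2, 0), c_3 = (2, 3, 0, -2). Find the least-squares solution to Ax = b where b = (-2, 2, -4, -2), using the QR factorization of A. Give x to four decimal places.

c_1 = (0, -4, 2, -3); ‖c_1‖ = 5.3852, so e_1 = (0.0000, -0.7428, 0.3714, -0.5571).
e_1·c_2 = 0.0000·3 + (-0.7428)·(-1) + 0.3714·2 + (-0.5571)·0 = 1.4856.
u_2 = c_2 − 1.4856·e_1 = (3.0000, 0.1034, 1.4483, 0.8276).
‖u_2‖ = 3.4341, so e_2 = (0.8736, 0.0301, 0.4217, 0.2410).
e_1·c_3 = 0.0000·2 + (-0.7428)·3 + 0.3714·0 + (-0.5571)·(-2) = -1.1142; e_2·c_3 = 0.8736·2 + 0.0301·3 + 0.4217·0 + 0.2410·(-2) = 1.3556.
u_3 = c_3 + 1.1142·e_1 − 1.3556·e_2 = (0.8158, 2.1316, -0.1579, -2.9474).
‖u_3‖ = 3.7311, so e_3 = (0.2186, 0.5713, -0.0423, -0.7899).
Qᵀb = (-1.8570, -3.8558, 2.4545).
Back-substitute: x_3 = 2.4545/3.7311 = 0.6578.
x_2 = (-3.8558 − 1.3556·0.6578)/3.4341 = -1.3825.
x_1 = (-1.8570 − 1.4856·(-1.3825) + 1.1142·0.6578)/5.3852 = 0.1727.

x = (0.1727, -1.3825, 0.6578)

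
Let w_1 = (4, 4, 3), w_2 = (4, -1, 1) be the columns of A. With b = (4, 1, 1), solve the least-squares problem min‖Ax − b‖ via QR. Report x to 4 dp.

w_1 = (4, 4, 3); ‖w_1‖ = 6.4031, so e_1 = (0.6247, 0.6247, 0.4685).
e_1·w_2 = 0.6247·4 + 0.6247·(-1) + 0.4685·1 = 2.3426.
u_2 = w_2 − 2.3426·e_1 = (2.5366, -2.4634, -0.0976).
‖u_2‖ = 3.5373, so e_2 = (0.7171, -0.6964, -0.0276).
Qᵀb = (3.5920, 2.1444).
Back-substitute: x_2 = 2.1444/3.5373 = 0.6062.
x_1 = (3.5920 − 2.3426·0.6062)/6.4031 = 0.3392.

x = (0.3392, 0.6062)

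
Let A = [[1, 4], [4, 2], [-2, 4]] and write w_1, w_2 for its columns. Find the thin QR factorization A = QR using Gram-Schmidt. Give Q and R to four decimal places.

e_1 = w_1/‖w_1‖ = (1, 4, -2)/4.5826 = (0.2182, 0.8729, -0.4364).
r_{12} = e_1·w_2 = 0.8729.
u_2 = w_2 − 0.8729·e_1 = (3.8095, 1.2381, 4.3810).
‖u_2‖ = 5.9362, so e_2 = (0.6417, 0.2086, 0.7380).

Q = [[0.2182, 0.6417], [0.8729, 0.2086], [-0.4364, 0.7380]], R = [[4.5826, 0.8729], [0.0000, 5.9362]]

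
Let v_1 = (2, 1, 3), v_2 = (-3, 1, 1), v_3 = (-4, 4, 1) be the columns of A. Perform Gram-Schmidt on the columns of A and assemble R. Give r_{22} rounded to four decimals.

r_{22} = 3.2733

v_1 = (2, 1, 3); ‖v_1‖ = 3.7417, so q_1 = (0.5345, 0.2673, 0.8018).
q_1·v_2 = 0.5345·(-3) + 0.2673·1 + 0.8018·1 = -0.5345.
u_2 = v_2 + 0.5345·q_1 = (-2.7143, 1.1429, 1.4286).
r_{22} = ‖u_2‖ = 3.2733.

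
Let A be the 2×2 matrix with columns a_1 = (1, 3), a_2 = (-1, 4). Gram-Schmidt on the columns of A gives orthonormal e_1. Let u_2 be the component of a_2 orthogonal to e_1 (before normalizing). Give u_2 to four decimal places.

u_2 = (-2.1000, 0.7000)

a_1 = (1, 3); ‖a_1‖ = 3.1623, so e_1 = (0.3162, 0.9487).
e_1·a_2 = 0.3162·(-1) + 0.9487·4 = 3.4785.
u_2 = a_2 − 3.4785·e_1 = (-2.1000, 0.7000).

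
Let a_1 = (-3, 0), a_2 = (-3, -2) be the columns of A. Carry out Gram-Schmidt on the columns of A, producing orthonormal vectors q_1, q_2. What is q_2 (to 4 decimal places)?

q_2 = (0.0000, -1.0000)

q_1 = a_1/‖a_1‖ = (-3, 0)/3.0000 = (-1.0000, 0.0000).
r_{12} = q_1·a_2 = 3.0000.
u_2 = a_2 − 3.0000·q_1 = (0.0000, -2.0000).
‖u_2‖ = 2.0000, so q_2 = (0.0000, -1.0000).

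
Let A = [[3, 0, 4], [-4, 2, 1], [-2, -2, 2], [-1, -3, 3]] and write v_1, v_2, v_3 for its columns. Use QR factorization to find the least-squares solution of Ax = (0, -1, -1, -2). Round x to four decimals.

v_1 = (3, -4, -2, -1); ‖v_1‖ = 5.4772, so e_1 = (0.5477, -0.7303, -0.3651, -0.1826).
e_1·v_2 = 0.5477·0 + (-0.7303)·2 + (-0.3651)·(-2) + (-0.1826)·(-3) = -0.1826.
u_2 = v_2 + 0.1826·e_1 = (0.1000, 1.8667, -2.0667, -3.0333).
‖u_2‖ = 4.1191, so e_2 = (0.0243, 0.4532, -0.5017, -0.7364).
e_1·v_3 = 0.5477·4 + (-0.7303)·1 + (-0.3651)·2 + (-0.1826)·3 = 0.1826; e_2·v_3 = 0.0243·4 + 0.4532·1 + (-0.5017)·2 + (-0.7364)·3 = -2.6624.
u_3 = v_3 − 0.1826·e_1 + 2.6624·e_2 = (3.9646, 2.3399, 0.7308, 1.0727).
‖u_3‖ = 4.7831, so e_3 = (0.8289, 0.4892, 0.1528, 0.2243).
Qᵀb = (1.4606, 1.5214, -1.0905).
Back-substitute: x_3 = -1.0905/4.7831 = -0.2280.
x_2 = (1.5214 + 2.6624·(-0.2280))/4.1191 = 0.2220.
x_1 = (1.4606 + 0.1826·0.2220 − 0.1826·(-0.2280))/5.4772 = 0.2817.

x = (0.2817, 0.2220, -0.2280)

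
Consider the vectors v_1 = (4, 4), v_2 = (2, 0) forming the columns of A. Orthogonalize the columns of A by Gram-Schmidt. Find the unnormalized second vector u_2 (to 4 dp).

u_2 = (1.0000, -1.0000)

v_1 = (4, 4); ‖v_1‖ = 5.6569, so q_1 = (0.7071, 0.7071).
q_1·v_2 = 0.7071·2 + 0.7071·0 = 1.4142.
u_2 = v_2 − 1.4142·q_1 = (1.0000, -1.0000).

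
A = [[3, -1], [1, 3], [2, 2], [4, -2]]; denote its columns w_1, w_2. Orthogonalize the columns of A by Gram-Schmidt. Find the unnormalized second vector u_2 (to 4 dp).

u_2 = (-0.6000, 3.1333, 2.2667, -1.4667)

w_1 = (3, 1, 2, 4); ‖w_1‖ = 5.4772, so e_1 = (0.5477, 0.1826, 0.3651, 0.7303).
e_1·w_2 = 0.5477·(-1) + 0.1826·3 + 0.3651·2 + 0.7303·(-2) = -0.7303.
u_2 = w_2 + 0.7303·e_1 = (-0.6000, 3.1333, 2.2667, -1.4667).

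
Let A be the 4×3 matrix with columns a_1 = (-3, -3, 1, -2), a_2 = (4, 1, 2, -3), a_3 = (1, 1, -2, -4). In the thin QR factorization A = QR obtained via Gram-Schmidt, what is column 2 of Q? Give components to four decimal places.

a_1 = (-3, -3, 1, -2); ‖a_1‖ = 4.7958, so q_1 = (-0.6255, -0.6255, 0.2085, -0.4170).
q_1·a_2 = (-0.6255)·4 + (-0.6255)·1 + 0.2085·2 + (-0.4170)·(-3) = -1.4596.
u_2 = a_2 + 1.4596·q_1 = (3.0870, 0.0870, 2.3043, -3.6087).
‖u_2‖ = 5.2792, so q_2 = (0.5847, 0.0165, 0.4365, -0.6836).

q_2 = (0.5847, 0.0165, 0.4365, -0.6836)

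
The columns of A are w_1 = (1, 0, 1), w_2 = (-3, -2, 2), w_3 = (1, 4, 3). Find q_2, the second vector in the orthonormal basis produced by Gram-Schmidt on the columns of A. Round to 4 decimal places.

q_2 = (-0.6155, -0.4924, 0.6155)

w_1 = (1, 0, 1); ‖w_1‖ = 1.4142, so q_1 = (0.7071, 0.0000, 0.7071).
q_1·w_2 = 0.7071·(-3) + 0.0000·(-2) + 0.7071·2 = -0.7071.
u_2 = w_2 + 0.7071·q_1 = (-2.5000, -2.0000, 2.5000).
‖u_2‖ = 4.0620, so q_2 = (-0.6155, -0.4924, 0.6155).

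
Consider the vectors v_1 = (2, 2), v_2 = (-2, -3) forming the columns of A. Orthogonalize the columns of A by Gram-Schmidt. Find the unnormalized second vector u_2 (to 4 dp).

u_2 = (0.5000, -0.5000)

e_1 = v_1/‖v_1‖ = (2, 2)/2.8284 = (0.7071, 0.7071).
r_{12} = e_1·v_2 = -3.5355.
u_2 = v_2 + 3.5355·e_1 = (0.5000, -0.5000).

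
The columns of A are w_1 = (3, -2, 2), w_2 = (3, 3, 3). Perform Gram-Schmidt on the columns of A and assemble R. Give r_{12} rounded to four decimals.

e_1 = w_1/‖w_1‖ = (3, -2, 2)/4.1231 = (0.7276, -0.4851, 0.4851).
r_{12} = e_1·w_2 = 2.1828.

r_{12} = 2.1828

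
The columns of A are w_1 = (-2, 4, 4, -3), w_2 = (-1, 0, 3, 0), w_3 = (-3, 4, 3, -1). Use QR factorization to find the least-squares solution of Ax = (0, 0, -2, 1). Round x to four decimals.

x = (-0.5000, -0.5000, 0.5000)

w_1 = (-2, 4, 4, -3); ‖w_1‖ = 6.7082, so e_1 = (-0.2981, 0.5963, 0.5963, -0.4472).
e_1·w_2 = (-0.2981)·(-1) + 0.5963·0 + 0.5963·3 + (-0.4472)·0 = 2.0870.
u_2 = w_2 − 2.0870·e_1 = (-0.3778, -1.2444, 1.7556, 0.9333).
‖u_2‖ = 2.3758, so e_2 = (-0.1590, -0.5238, 0.7389, 0.3928).
e_1·w_3 = (-0.2981)·(-3) + 0.5963·4 + 0.5963·3 + (-0.4472)·(-1) = 5.5156; e_2·w_3 = (-0.1590)·(-3) + (-0.5238)·4 + 0.7389·3 + 0.3928·(-1) = 0.2058.
u_3 = w_3 − 5.5156·e_1 − 0.2058·e_2 = (-1.3228, 0.8189, -0.4409, 1.3858).
‖u_3‖ = 2.1297, so e_3 = (-0.6211, 0.3845, -0.2070, 0.6507).
Qᵀb = (-1.6398, -1.0850, 1.0648).
Back-substitute: x_3 = 1.0648/2.1297 = 0.5000.
x_2 = (-1.0850 − 0.2058·0.5000)/2.3758 = -0.5000.
x_1 = (-1.6398 − 2.0870·(-0.5000) − 5.5156·0.5000)/6.7082 = -0.5000.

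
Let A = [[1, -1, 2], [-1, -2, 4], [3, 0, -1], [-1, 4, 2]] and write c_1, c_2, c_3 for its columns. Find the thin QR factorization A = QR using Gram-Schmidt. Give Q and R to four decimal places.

c_1 = (1, -1, 3, -1); ‖c_1‖ = 3.4641, so e_1 = (0.2887, -0.2887, 0.8660, -0.2887).
e_1·c_2 = 0.2887·(-1) + (-0.2887)·(-2) + 0.8660·0 + (-0.2887)·4 = -0.8660.
u_2 = c_2 + 0.8660·e_1 = (-0.7500, -2.2500, 0.7500, 3.7500).
‖u_2‖ = 4.5000, so e_2 = (-0.1667, -0.5000, 0.1667, 0.8333).
e_1·c_3 = 0.2887·2 + (-0.2887)·4 + 0.8660·(-1) + (-0.2887)·2 = -2.0207; e_2·c_3 = (-0.1667)·2 + (-0.5000)·4 + 0.1667·(-1) + 0.8333·2 = -0.8333.
u_3 = c_3 + 2.0207·e_1 + 0.8333·e_2 = (2.4444, 3.0000, 0.8889, 2.1111).
‖u_3‖ = 4.4969, so e_3 = (0.5436, 0.6671, 0.1977, 0.4695).

Q = [[0.2887, -0.1667, 0.5436], [-0.2887, -0.5000, 0.6671], [0.8660, 0.1667, 0.1977], [-0.2887, 0.8333, 0.4695]], R = [[3.4641, -0.8660, -2.0207], [0.0000, 4.5000, -0.8333], [0.0000, 0.0000, 4.4969]]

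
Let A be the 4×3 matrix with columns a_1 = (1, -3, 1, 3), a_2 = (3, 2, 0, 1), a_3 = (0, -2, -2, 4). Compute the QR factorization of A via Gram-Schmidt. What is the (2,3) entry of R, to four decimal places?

r_{23} = 0.0000

e_1 = a_1/‖a_1‖ = (1, -3, 1, 3)/4.4721 = (0.2236, -0.6708, 0.2236, 0.6708).
r_{12} = e_1·a_2 = 0.0000.
u_2 = a_2 + 0.0000·e_1 = (3.0000, 2.0000, 0.0000, 1.0000).
‖u_2‖ = 3.7417, so e_2 = (0.8018, 0.5345, 0.0000, 0.2673).
r_{23} = e_2·a_3 = 0.0000.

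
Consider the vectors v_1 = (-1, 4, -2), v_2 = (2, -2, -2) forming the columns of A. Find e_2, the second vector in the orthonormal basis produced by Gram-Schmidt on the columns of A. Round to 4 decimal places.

e_2 = (0.5345, -0.2673, -0.8018)

v_1 = (-1, 4, -2); ‖v_1‖ = 4.5826, so e_1 = (-0.2182, 0.8729, -0.4364).
e_1·v_2 = (-0.2182)·2 + 0.8729·(-2) + (-0.4364)·(-2) = -1.3093.
u_2 = v_2 + 1.3093·e_1 = (1.7143, -0.8571, -2.5714).
‖u_2‖ = 3.2071, so e_2 = (0.5345, -0.2673, -0.8018).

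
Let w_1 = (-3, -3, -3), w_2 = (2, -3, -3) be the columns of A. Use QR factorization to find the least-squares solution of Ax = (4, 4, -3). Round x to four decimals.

x = (-0.8667, 0.7000)

w_1 = (-3, -3, -3); ‖w_1‖ = 5.1962, so q_1 = (-0.5774, -0.5774, -0.5774).
q_1·w_2 = (-0.5774)·2 + (-0.5774)·(-3) + (-0.5774)·(-3) = 2.3094.
u_2 = w_2 − 2.3094·q_1 = (3.3333, -1.6667, -1.6667).
‖u_2‖ = 4.0825, so q_2 = (0.8165, -0.4082, -0.4082).
Qᵀb = (-2.8868, 2.8577).
Back-substitute: x_2 = 2.8577/4.0825 = 0.7000.
x_1 = (-2.8868 − 2.3094·0.7000)/5.1962 = -0.8667.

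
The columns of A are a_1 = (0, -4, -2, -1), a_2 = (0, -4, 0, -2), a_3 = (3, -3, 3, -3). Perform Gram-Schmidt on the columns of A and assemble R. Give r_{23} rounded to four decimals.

r_{23} = 4.8107

e_1 = a_1/‖a_1‖ = (0, -4, -2, -1)/4.5826 = (0.0000, -0.8729, -0.4364, -0.2182).
r_{12} = e_1·a_2 = 3.9279.
u_2 = a_2 − 3.9279·e_1 = (0.0000, -0.5714, 1.7143, -1.1429).
‖u_2‖ = 2.1381, so e_2 = (0.0000, -0.2673, 0.8018, -0.5345).
r_{23} = e_2·a_3 = 4.8107.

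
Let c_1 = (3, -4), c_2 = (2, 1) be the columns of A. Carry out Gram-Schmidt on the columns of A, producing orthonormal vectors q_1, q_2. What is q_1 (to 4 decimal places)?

q_1 = (0.6000, -0.8000)

q_1 = c_1/‖c_1‖ = (3, -4)/5.0000 = (0.6000, -0.8000).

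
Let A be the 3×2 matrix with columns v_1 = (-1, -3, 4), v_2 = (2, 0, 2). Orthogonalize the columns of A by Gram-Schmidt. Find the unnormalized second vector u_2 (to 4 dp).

v_1 = (-1, -3, 4); ‖v_1‖ = 5.0990, so e_1 = (-0.1961, -0.5883, 0.7845).
e_1·v_2 = (-0.1961)·2 + (-0.5883)·0 + 0.7845·2 = 1.1767.
u_2 = v_2 − 1.1767·e_1 = (2.2308, 0.6923, 1.0769).

u_2 = (2.2308, 0.6923, 1.0769)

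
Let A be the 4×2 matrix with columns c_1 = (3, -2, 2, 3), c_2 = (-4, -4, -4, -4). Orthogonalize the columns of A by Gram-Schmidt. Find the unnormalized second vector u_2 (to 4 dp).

q_1 = c_1/‖c_1‖ = (3, -2, 2, 3)/5.0990 = (0.5883, -0.3922, 0.3922, 0.5883).
r_{12} = q_1·c_2 = -4.7068.
u_2 = c_2 + 4.7068·q_1 = (-1.2308, -5.8462, -2.1538, -1.2308).

u_2 = (-1.2308, -5.8462, -2.1538, -1.2308)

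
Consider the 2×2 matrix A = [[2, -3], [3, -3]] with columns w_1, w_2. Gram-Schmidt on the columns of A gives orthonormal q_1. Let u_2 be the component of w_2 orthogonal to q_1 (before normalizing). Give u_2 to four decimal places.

q_1 = w_1/‖w_1‖ = (2, 3)/3.6056 = (0.5547, 0.8321).
r_{12} = q_1·w_2 = -4.1603.
u_2 = w_2 + 4.1603·q_1 = (-0.6923, 0.4615).

u_2 = (-0.6923, 0.4615)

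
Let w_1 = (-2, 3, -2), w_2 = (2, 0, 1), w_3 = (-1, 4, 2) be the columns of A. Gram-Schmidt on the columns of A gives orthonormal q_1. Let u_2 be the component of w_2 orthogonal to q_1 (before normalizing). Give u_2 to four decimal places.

w_1 = (-2, 3, -2); ‖w_1‖ = 4.1231, so q_1 = (-0.4851, 0.7276, -0.4851).
q_1·w_2 = (-0.4851)·2 + 0.7276·0 + (-0.4851)·1 = -1.4552.
u_2 = w_2 + 1.4552·q_1 = (1.2941, 1.0588, 0.2941).

u_2 = (1.2941, 1.0588, 0.2941)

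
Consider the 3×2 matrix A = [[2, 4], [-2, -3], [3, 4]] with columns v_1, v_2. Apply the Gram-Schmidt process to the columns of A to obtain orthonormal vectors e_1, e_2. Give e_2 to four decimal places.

e_2 = (0.8468, 0.0529, -0.5293)

e_1 = v_1/‖v_1‖ = (2, -2, 3)/4.1231 = (0.4851, -0.4851, 0.7276).
r_{12} = e_1·v_2 = 6.3059.
u_2 = v_2 − 6.3059·e_1 = (0.9412, 0.0588, -0.5882).
‖u_2‖ = 1.1114, so e_2 = (0.8468, 0.0529, -0.5293).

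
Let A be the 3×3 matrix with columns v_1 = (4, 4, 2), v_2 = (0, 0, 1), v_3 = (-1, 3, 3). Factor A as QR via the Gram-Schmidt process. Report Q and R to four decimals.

Q = [[0.6667, -0.2357, -0.7071], [0.6667, -0.2357, 0.7071], [0.3333, 0.9428, 0.0000]], R = [[6.0000, 0.3333, 2.3333], [0.0000, 0.9428, 2.3570], [0.0000, 0.0000, 2.8284]]

q_1 = v_1/‖v_1‖ = (4, 4, 2)/6.0000 = (0.6667, 0.6667, 0.3333).
r_{12} = q_1·v_2 = 0.3333.
u_2 = v_2 − 0.3333·q_1 = (-0.2222, -0.2222, 0.8889).
‖u_2‖ = 0.9428, so q_2 = (-0.2357, -0.2357, 0.9428).
r_{13} = q_1·v_3 = 2.3333; r_{23} = q_2·v_3 = 2.3570.
u_3 = v_3 − 2.3333·q_1 − 2.3570·q_2 = (-2.0000, 2.0000, 0.0000).
‖u_3‖ = 2.8284, so q_3 = (-0.7071, 0.7071, 0.0000).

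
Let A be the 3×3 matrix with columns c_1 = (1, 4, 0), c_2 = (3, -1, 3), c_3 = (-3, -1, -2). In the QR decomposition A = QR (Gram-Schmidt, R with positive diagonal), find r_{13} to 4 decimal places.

q_1 = c_1/‖c_1‖ = (1, 4, 0)/4.1231 = (0.2425, 0.9701, 0.0000).
r_{13} = q_1·c_3 = -1.6977.

r_{13} = -1.6977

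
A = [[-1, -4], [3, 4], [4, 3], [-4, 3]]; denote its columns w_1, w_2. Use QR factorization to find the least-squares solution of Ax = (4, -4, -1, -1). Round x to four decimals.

x = (-0.1041, -0.7267)

w_1 = (-1, 3, 4, -4); ‖w_1‖ = 6.4807, so e_1 = (-0.1543, 0.4629, 0.6172, -0.6172).
e_1·w_2 = (-0.1543)·(-4) + 0.4629·4 + 0.6172·3 + (-0.6172)·3 = 2.4689.
u_2 = w_2 − 2.4689·e_1 = (-3.6190, 2.8571, 1.4762, 4.5238).
‖u_2‖ = 6.6261, so e_2 = (-0.5462, 0.4312, 0.2228, 0.6827).
Qᵀb = (-2.4689, -4.8150).
Back-substitute: x_2 = -4.8150/6.6261 = -0.7267.
x_1 = (-2.4689 − 2.4689·(-0.7267))/6.4807 = -0.1041.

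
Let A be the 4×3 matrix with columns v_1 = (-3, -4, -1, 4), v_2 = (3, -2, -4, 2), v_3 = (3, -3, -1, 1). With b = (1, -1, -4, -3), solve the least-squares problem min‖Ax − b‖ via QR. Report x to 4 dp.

x = (-0.3042, 0.7709, -0.3377)

v_1 = (-3, -4, -1, 4); ‖v_1‖ = 6.4807, so e_1 = (-0.4629, -0.6172, -0.1543, 0.6172).
e_1·v_2 = (-0.4629)·3 + (-0.6172)·(-2) + (-0.1543)·(-4) + 0.6172·2 = 1.6973.
u_2 = v_2 − 1.6973·e_1 = (3.7857, -0.9524, -3.7381, 0.9524).
‖u_2‖ = 5.4881, so e_2 = (0.6898, -0.1735, -0.6811, 0.1735).
e_1·v_3 = (-0.4629)·3 + (-0.6172)·(-3) + (-0.1543)·(-1) + 0.6172·1 = 1.2344; e_2·v_3 = 0.6898·3 + (-0.1735)·(-3) + (-0.6811)·(-1) + 0.1735·1 = 3.4447.
u_3 = v_3 − 1.2344·e_1 − 3.4447·e_2 = (1.1953, -1.6403, 1.5368, -0.3597).
‖u_3‖ = 2.5710, so e_3 = (0.4649, -0.6380, 0.5977, -0.1399).
Qᵀb = (-1.0801, 3.0673, -0.8683).
Back-substitute: x_3 = -0.8683/2.5710 = -0.3377.
x_2 = (3.0673 − 3.4447·(-0.3377))/5.4881 = 0.7709.
x_1 = (-1.0801 − 1.6973·0.7709 − 1.2344·(-0.3377))/6.4807 = -0.3042.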